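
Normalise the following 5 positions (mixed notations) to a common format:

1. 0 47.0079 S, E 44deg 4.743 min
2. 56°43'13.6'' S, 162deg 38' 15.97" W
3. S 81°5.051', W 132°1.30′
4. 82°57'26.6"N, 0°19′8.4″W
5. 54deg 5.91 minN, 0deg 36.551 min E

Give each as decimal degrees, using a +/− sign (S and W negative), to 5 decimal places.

1. -0.78347, 44.07905
2. -56.72044, -162.63777
3. -81.08418, -132.02167
4. 82.95739, -0.31900
5. 54.09850, 0.60918

Point 1:
  φ: 47.0079′ = 0.783465°; total 0.783465
  S ⇒ negate
  Longitude: 44 + 4.743/60 = 44.079050
  E → positive
Point 2:
  Latitude: 43′ + 13.6″ = 43.22667′; 56 + 43.22667/60 = 56.720444
  S → negative
  λ: 38′ + 15.97″ = 38.26617′; 162 + 38.26617/60 = 162.637769
  hemisphere W, so the sign is −
Point 3:
  Latitude: 5.051′ = 0.084183°; total 81.084183
  S ⇒ negate
  Lon: 1.3′ = 0.021667°; total 132.021667
  W → negative
Point 4:
  Latitude: 82° + 57/60 + 26.6/3600 = 82 + 0.950000 + 0.007389 = 82.957389
  N ⇒ keep positive
  Longitude: 19′ + 8.4″ = 19.14000′; 0 + 19.14000/60 = 0.319000
  W ⇒ negate
Point 5:
  Lat: 54 + 5.91/60 = 54.098500
  N → positive
  Longitude: 0 + 36.551/60 = 0.609183
  E ⇒ keep positive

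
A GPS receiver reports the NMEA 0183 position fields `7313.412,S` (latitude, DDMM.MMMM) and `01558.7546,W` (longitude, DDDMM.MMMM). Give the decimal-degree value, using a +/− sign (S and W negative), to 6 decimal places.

Latitude: degrees = first 2 digits = 73, minutes = 13.412; 73 + 13.412/60 = 73.2235333
S → negative
λ: split at 3 digits → 015° and 58.7546′; 15 + 58.7546/60 = 15.9792433
W ⇒ negate

-73.223533, -15.979243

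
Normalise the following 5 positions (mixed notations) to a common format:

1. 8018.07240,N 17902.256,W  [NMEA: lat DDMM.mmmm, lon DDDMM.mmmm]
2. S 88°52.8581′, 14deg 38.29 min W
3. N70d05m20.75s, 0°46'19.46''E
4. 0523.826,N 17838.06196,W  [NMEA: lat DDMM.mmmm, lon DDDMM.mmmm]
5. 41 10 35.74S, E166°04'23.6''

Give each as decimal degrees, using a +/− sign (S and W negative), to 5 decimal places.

1. 80.30121, -179.03760
2. -88.88097, -14.63817
3. 70.08910, 0.77207
4. 5.39710, -178.63437
5. -41.17659, 166.07322

Point 1:
  φ: split at 2 digits → 80° and 18.0724′; 80 + 18.0724/60 = 80.301207
  N ⇒ keep positive
  λ: degrees = first 3 digits = 179, minutes = 2.256; 179 + 2.256/60 = 179.037600
  hemisphere W, so the sign is −
Point 2:
  φ: 88 + 52.8581/60 = 88.880968
  S → negative
  Longitude: 14 + 38.29/60 = 14.638167
  W → negative
Point 3:
  Latitude: 70° + 5/60 + 20.75/3600 = 70 + 0.083333 + 0.005764 = 70.089097
  N → positive
  λ: 46′ + 19.46″ = 46.32433′; 0 + 46.32433/60 = 0.772072
  E → positive
Point 4:
  Latitude: split at 2 digits → 05° and 23.826′; 5 + 23.826/60 = 5.397100
  N → positive
  Longitude: degrees = first 3 digits = 178, minutes = 38.06196; 178 + 38.06196/60 = 178.634366
  hemisphere W, so the sign is −
Point 5:
  φ: 41 + 10/60 + 35.74/3600 = 41.176594
  hemisphere S, so the sign is −
  Lon: 166 + 4/60 + 23.6/3600 = 166.073222
  E ⇒ keep positive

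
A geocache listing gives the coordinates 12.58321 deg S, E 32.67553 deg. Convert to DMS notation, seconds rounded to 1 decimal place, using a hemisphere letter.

12°34′59.6″ S, 32°40′31.9″ E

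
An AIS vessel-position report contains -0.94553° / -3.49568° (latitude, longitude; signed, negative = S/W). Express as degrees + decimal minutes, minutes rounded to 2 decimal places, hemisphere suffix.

Latitude is negative → S; |value| = 0.945530
Lat: 0° + 0.945530 × 60 = 0° 56.7318′
Longitude is negative → W; |value| = 3.495680
Longitude: minutes = (3.495680 − 3) × 60 = 29.7408

0° 56.73′ S, 3° 29.74′ W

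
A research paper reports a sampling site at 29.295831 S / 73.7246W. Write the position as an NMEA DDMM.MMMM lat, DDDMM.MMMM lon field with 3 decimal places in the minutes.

2917.750,S / 07343.476,W

φ: minutes = (29.295831 − 29) × 60 = 17.74986
λ: fractional part 0.724600 → 43.47600 minutes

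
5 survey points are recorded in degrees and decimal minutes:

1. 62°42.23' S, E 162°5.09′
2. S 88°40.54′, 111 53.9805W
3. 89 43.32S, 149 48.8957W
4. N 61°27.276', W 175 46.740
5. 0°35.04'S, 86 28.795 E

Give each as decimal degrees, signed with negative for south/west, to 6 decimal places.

Point 1:
  φ: 42.23′ = 0.703833°; total 62.7038333
  S → negative
  λ: 162 + 5.09/60 = 162.0848333
  E → positive
Point 2:
  Latitude: 88 + 40.54/60 = 88.6756667
  S ⇒ negate
  Longitude: 53.9805′ = 0.899675°; total 111.8996750
  W ⇒ negate
Point 3:
  Latitude: 89 + 43.32/60 = 89.7220000
  S ⇒ negate
  Longitude: 149 + 48.8957/60 = 149.8149283
  W → negative
Point 4:
  Latitude: 27.276′ = 0.454600°; total 61.4546000
  N → positive
  Longitude: 175 + 46.74/60 = 175.7790000
  W → negative
Point 5:
  Lat: 35.04′ = 0.584000°; total 0.5840000
  S ⇒ negate
  Lon: 86 + 28.795/60 = 86.4799167
  E ⇒ keep positive

1. -62.703833, 162.084833
2. -88.675667, -111.899675
3. -89.722000, -149.814928
4. 61.454600, -175.779000
5. -0.584000, 86.479917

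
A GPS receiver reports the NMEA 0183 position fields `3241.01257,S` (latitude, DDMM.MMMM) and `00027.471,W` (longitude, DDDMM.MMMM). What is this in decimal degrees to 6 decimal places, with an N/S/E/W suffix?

32.683543° S, 0.457850° W

Latitude: split at 2 digits → 32° and 41.01257′; 32 + 41.01257/60 = 32.6835428
Longitude: degrees = first 3 digits = 0, minutes = 27.471; 0 + 27.471/60 = 0.4578500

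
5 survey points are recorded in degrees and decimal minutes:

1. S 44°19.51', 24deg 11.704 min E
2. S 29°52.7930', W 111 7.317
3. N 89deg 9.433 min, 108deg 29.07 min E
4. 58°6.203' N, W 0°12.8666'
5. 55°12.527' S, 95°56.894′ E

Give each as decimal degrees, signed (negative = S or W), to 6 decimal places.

1. -44.325167, 24.195067
2. -29.879883, -111.121950
3. 89.157217, 108.484500
4. 58.103383, -0.214443
5. -55.208783, 95.948233

Point 1:
  φ: 44 + 19.51/60 = 44.3251667
  S ⇒ negate
  Longitude: 11.704′ = 0.195067°; total 24.1950667
  E ⇒ keep positive
Point 2:
  φ: 52.793′ = 0.879883°; total 29.8798833
  S ⇒ negate
  Lon: 7.317′ = 0.121950°; total 111.1219500
  W ⇒ negate
Point 3:
  φ: 9.433′ = 0.157217°; total 89.1572167
  N → positive
  Longitude: 29.07′ = 0.484500°; total 108.4845000
  E ⇒ keep positive
Point 4:
  Latitude: 6.203′ = 0.103383°; total 58.1033833
  N ⇒ keep positive
  λ: 0 + 12.8666/60 = 0.2144433
  W ⇒ negate
Point 5:
  Lat: 12.527′ = 0.208783°; total 55.2087833
  hemisphere S, so the sign is −
  Longitude: 95 + 56.894/60 = 95.9482333
  E ⇒ keep positive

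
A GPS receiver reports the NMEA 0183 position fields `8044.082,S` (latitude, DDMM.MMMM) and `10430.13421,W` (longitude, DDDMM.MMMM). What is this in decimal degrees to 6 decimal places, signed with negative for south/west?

-80.734700, -104.502237

Latitude: split at 2 digits → 80° and 44.082′; 80 + 44.082/60 = 80.7347000
S → negative
Longitude: degrees = first 3 digits = 104, minutes = 30.13421; 104 + 30.13421/60 = 104.5022368
hemisphere W, so the sign is −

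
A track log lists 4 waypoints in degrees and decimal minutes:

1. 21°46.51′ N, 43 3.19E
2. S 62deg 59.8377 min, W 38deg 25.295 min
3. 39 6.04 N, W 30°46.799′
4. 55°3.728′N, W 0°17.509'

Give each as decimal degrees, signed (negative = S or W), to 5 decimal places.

1. 21.77517, 43.05317
2. -62.99730, -38.42158
3. 39.10067, -30.77998
4. 55.06213, -0.29182

Point 1:
  Latitude: 21 + 46.51/60 = 21.775167
  N ⇒ keep positive
  Lon: 3.19′ = 0.053167°; total 43.053167
  E → positive
Point 2:
  φ: 62 + 59.8377/60 = 62.997295
  S → negative
  Lon: 25.295′ = 0.421583°; total 38.421583
  hemisphere W, so the sign is −
Point 3:
  Lat: 6.04′ = 0.100667°; total 39.100667
  N → positive
  λ: 30 + 46.799/60 = 30.779983
  hemisphere W, so the sign is −
Point 4:
  φ: 3.728′ = 0.062133°; total 55.062133
  N → positive
  Lon: 17.509′ = 0.291817°; total 0.291817
  W ⇒ negate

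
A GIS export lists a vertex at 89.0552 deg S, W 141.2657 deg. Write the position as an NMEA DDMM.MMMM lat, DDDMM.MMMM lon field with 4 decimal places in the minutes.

Latitude: fractional part 0.055200 → 3.312000 minutes
Lon: fractional part 0.265700 → 15.942000 minutes

8903.3120,S / 14115.9420,W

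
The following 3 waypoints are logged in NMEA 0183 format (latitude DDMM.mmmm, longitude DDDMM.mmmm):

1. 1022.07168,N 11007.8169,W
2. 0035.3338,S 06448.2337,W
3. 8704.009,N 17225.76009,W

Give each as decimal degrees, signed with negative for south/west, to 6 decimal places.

Point 1:
  Latitude: degrees = first 2 digits = 10, minutes = 22.07168; 10 + 22.07168/60 = 10.3678613
  N → positive
  Longitude: degrees = first 3 digits = 110, minutes = 7.8169; 110 + 7.8169/60 = 110.1302817
  W → negative
Point 2:
  φ: split at 2 digits → 00° and 35.3338′; 0 + 35.3338/60 = 0.5888967
  S ⇒ negate
  Longitude: split at 3 digits → 064° and 48.2337′; 64 + 48.2337/60 = 64.8038950
  W → negative
Point 3:
  Latitude: degrees = first 2 digits = 87, minutes = 4.009; 87 + 4.009/60 = 87.0668167
  N → positive
  λ: split at 3 digits → 172° and 25.76009′; 172 + 25.76009/60 = 172.4293348
  hemisphere W, so the sign is −

1. 10.367861, -110.130282
2. -0.588897, -64.803895
3. 87.066817, -172.429335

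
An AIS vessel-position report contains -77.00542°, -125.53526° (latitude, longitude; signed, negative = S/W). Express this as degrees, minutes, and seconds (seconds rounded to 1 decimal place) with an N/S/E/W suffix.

77°00′19.5″ S, 125°32′6.9″ W

Latitude is negative → S; |value| = 77.005420
φ: 0.005420° → 0.32520′; 0.32520 × 60 = 19.512″
Longitude is negative → W; |value| = 125.535260
Lon: whole degrees 125; 32.11560′ → 32′ and 6.936″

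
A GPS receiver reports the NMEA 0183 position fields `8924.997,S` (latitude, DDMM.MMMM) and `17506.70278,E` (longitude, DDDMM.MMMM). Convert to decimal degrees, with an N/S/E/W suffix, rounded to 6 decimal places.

89.416617° S, 175.111713° E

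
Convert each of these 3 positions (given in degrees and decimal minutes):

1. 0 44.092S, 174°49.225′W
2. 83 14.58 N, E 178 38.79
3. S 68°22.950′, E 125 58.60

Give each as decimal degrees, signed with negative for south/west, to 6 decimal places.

Point 1:
  φ: 44.092′ = 0.734867°; total 0.7348667
  hemisphere S, so the sign is −
  Lon: 174 + 49.225/60 = 174.8204167
  hemisphere W, so the sign is −
Point 2:
  φ: 14.58′ = 0.243000°; total 83.2430000
  N → positive
  Longitude: 38.79′ = 0.646500°; total 178.6465000
  E → positive
Point 3:
  φ: 68 + 22.95/60 = 68.3825000
  S → negative
  Longitude: 125 + 58.6/60 = 125.9766667
  E ⇒ keep positive

1. -0.734867, -174.820417
2. 83.243000, 178.646500
3. -68.382500, 125.976667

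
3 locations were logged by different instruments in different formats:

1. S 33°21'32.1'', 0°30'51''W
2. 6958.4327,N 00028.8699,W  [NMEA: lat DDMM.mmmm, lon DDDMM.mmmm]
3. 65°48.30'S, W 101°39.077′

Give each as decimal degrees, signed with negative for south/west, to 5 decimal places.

1. -33.35892, -0.51417
2. 69.97388, -0.48117
3. -65.80500, -101.65128

Point 1:
  Latitude: 33 + 21/60 + 32.1/3600 = 33.358917
  S ⇒ negate
  Lon: 0° + 30/60 + 51/3600 = 0 + 0.500000 + 0.014167 = 0.514167
  hemisphere W, so the sign is −
Point 2:
  Latitude: degrees = first 2 digits = 69, minutes = 58.4327; 69 + 58.4327/60 = 69.973878
  N → positive
  λ: split at 3 digits → 000° and 28.8699′; 0 + 28.8699/60 = 0.481165
  W ⇒ negate
Point 3:
  φ: 65 + 48.3/60 = 65.805000
  hemisphere S, so the sign is −
  λ: 39.077′ = 0.651283°; total 101.651283
  W ⇒ negate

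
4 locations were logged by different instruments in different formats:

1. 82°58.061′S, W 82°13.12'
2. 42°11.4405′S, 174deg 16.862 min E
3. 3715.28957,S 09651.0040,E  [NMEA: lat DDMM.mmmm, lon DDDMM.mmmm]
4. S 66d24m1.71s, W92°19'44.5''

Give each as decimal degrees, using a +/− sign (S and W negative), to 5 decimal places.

1. -82.96768, -82.21867
2. -42.19068, 174.28103
3. -37.25483, 96.85007
4. -66.40048, -92.32903

Point 1:
  φ: 82 + 58.061/60 = 82.967683
  hemisphere S, so the sign is −
  Lon: 82 + 13.12/60 = 82.218667
  hemisphere W, so the sign is −
Point 2:
  φ: 11.4405′ = 0.190675°; total 42.190675
  S ⇒ negate
  λ: 16.862′ = 0.281033°; total 174.281033
  E → positive
Point 3:
  Latitude: split at 2 digits → 37° and 15.28957′; 37 + 15.28957/60 = 37.254826
  hemisphere S, so the sign is −
  Lon: split at 3 digits → 096° and 51.004′; 96 + 51.004/60 = 96.850067
  E → positive
Point 4:
  Latitude: 66 + 24/60 + 1.71/3600 = 66.400475
  hemisphere S, so the sign is −
  Lon: 92° + 19/60 + 44.5/3600 = 92 + 0.316667 + 0.012361 = 92.329028
  W ⇒ negate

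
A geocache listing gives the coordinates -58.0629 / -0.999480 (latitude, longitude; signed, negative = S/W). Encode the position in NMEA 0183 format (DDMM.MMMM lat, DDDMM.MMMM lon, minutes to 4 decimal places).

Latitude is negative → S; |value| = 58.062900
Lat: fractional part 0.062900 → 3.774000 minutes
Longitude is negative → W; |value| = 0.999480
Lon: minutes = (0.999480 − 0) × 60 = 59.968800

5803.7740,S / 00059.9688,W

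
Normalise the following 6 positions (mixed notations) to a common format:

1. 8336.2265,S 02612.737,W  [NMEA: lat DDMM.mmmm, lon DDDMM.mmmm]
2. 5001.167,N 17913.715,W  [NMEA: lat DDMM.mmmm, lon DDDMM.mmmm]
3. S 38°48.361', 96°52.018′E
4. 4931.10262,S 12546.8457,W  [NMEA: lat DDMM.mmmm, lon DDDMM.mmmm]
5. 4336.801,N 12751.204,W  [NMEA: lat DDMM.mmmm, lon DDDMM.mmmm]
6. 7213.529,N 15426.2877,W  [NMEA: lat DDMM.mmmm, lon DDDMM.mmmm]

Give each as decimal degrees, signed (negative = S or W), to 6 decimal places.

1. -83.603775, -26.212283
2. 50.019450, -179.228583
3. -38.806017, 96.866967
4. -49.518377, -125.780762
5. 43.613350, -127.853400
6. 72.225483, -154.438128

Point 1:
  φ: split at 2 digits → 83° and 36.2265′; 83 + 36.2265/60 = 83.6037750
  S → negative
  λ: split at 3 digits → 026° and 12.737′; 26 + 12.737/60 = 26.2122833
  W → negative
Point 2:
  Latitude: split at 2 digits → 50° and 1.167′; 50 + 1.167/60 = 50.0194500
  N ⇒ keep positive
  Longitude: split at 3 digits → 179° and 13.715′; 179 + 13.715/60 = 179.2285833
  hemisphere W, so the sign is −
Point 3:
  Lat: 48.361′ = 0.806017°; total 38.8060167
  S → negative
  Lon: 52.018′ = 0.866967°; total 96.8669667
  E → positive
Point 4:
  Lat: split at 2 digits → 49° and 31.10262′; 49 + 31.10262/60 = 49.5183770
  hemisphere S, so the sign is −
  Lon: degrees = first 3 digits = 125, minutes = 46.8457; 125 + 46.8457/60 = 125.7807617
  W → negative
Point 5:
  Latitude: split at 2 digits → 43° and 36.801′; 43 + 36.801/60 = 43.6133500
  N ⇒ keep positive
  Longitude: split at 3 digits → 127° and 51.204′; 127 + 51.204/60 = 127.8534000
  W ⇒ negate
Point 6:
  φ: degrees = first 2 digits = 72, minutes = 13.529; 72 + 13.529/60 = 72.2254833
  N ⇒ keep positive
  Lon: degrees = first 3 digits = 154, minutes = 26.2877; 154 + 26.2877/60 = 154.4381283
  hemisphere W, so the sign is −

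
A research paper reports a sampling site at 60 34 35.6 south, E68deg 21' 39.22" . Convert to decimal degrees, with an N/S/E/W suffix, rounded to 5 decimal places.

60.57656° S, 68.36089° E

Latitude: 60 + 34/60 + 35.6/3600 = 60.576556
Longitude: 68° + 21/60 + 39.22/3600 = 68 + 0.350000 + 0.010894 = 68.360894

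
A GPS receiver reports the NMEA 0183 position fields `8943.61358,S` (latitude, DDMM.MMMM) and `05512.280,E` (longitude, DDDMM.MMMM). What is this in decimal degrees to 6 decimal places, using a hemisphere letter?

89.726893° S, 55.204667° E

Lat: split at 2 digits → 89° and 43.61358′; 89 + 43.61358/60 = 89.7268930
Lon: degrees = first 3 digits = 55, minutes = 12.28; 55 + 12.28/60 = 55.2046667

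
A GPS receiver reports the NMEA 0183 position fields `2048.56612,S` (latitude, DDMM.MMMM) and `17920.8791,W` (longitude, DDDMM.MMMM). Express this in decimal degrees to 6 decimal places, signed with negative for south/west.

Latitude: degrees = first 2 digits = 20, minutes = 48.56612; 20 + 48.56612/60 = 20.8094353
hemisphere S, so the sign is −
Lon: split at 3 digits → 179° and 20.8791′; 179 + 20.8791/60 = 179.3479850
W → negative

-20.809435, -179.347985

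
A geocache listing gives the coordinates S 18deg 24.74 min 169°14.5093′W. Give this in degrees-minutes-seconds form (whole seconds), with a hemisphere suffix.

φ: fractional minutes 0.74000 × 60 = 44.40″
Lon: fractional minutes 0.50930 × 60 = 30.56″

18°24′44″ S, 169°14′31″ W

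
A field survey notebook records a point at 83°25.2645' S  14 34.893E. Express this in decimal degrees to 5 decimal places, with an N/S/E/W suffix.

83.42108° S, 14.58155° E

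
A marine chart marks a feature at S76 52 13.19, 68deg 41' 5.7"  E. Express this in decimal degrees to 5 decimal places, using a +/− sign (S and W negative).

-76.87033, 68.68492

Latitude: 76 + 52/60 + 13.19/3600 = 76.870331
S ⇒ negate
Lon: 41′ + 5.7″ = 41.09500′; 68 + 41.09500/60 = 68.684917
E → positive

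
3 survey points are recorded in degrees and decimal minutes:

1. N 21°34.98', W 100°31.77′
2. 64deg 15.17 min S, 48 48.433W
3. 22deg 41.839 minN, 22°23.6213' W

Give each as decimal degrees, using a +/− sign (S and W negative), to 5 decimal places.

Point 1:
  Lat: 21 + 34.98/60 = 21.583000
  N ⇒ keep positive
  Lon: 100 + 31.77/60 = 100.529500
  W ⇒ negate
Point 2:
  φ: 15.17′ = 0.252833°; total 64.252833
  S ⇒ negate
  λ: 48 + 48.433/60 = 48.807217
  W → negative
Point 3:
  φ: 22 + 41.839/60 = 22.697317
  N → positive
  λ: 23.6213′ = 0.393688°; total 22.393688
  W ⇒ negate

1. 21.58300, -100.52950
2. -64.25283, -48.80722
3. 22.69732, -22.39369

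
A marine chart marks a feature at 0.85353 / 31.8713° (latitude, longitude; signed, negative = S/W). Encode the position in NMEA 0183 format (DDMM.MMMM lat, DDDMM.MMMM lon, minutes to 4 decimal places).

Lat: fractional part 0.853530 → 51.211800 minutes
Lon: minutes = (31.871300 − 31) × 60 = 52.278000

0051.2118,N / 03152.2780,E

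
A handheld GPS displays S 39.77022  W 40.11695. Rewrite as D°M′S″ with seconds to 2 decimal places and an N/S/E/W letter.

39°46′12.79″ S, 40°07′1.02″ W

Latitude: 0.770220° → 46.21320′; 0.21320 × 60 = 12.7920″
λ: 0.116950° → 7.01700′; 0.01700 × 60 = 1.0200″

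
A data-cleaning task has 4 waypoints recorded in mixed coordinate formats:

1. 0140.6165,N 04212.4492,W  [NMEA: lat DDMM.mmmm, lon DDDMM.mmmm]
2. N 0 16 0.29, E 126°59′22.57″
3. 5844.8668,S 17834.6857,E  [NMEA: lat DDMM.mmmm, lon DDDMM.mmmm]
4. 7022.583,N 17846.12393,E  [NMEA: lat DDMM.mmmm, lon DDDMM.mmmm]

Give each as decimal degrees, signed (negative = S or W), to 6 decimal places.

1. 1.676942, -42.207487
2. 0.266747, 126.989603
3. -58.747780, 178.578095
4. 70.376383, 178.768732

Point 1:
  φ: split at 2 digits → 01° and 40.6165′; 1 + 40.6165/60 = 1.6769417
  N ⇒ keep positive
  Longitude: degrees = first 3 digits = 42, minutes = 12.4492; 42 + 12.4492/60 = 42.2074867
  W → negative
Point 2:
  φ: 0 + 16/60 + 0.29/3600 = 0.2667472
  N → positive
  Lon: 126 + 59/60 + 22.57/3600 = 126.9896028
  E ⇒ keep positive
Point 3:
  Latitude: split at 2 digits → 58° and 44.8668′; 58 + 44.8668/60 = 58.7477800
  hemisphere S, so the sign is −
  Lon: split at 3 digits → 178° and 34.6857′; 178 + 34.6857/60 = 178.5780950
  E → positive
Point 4:
  Latitude: degrees = first 2 digits = 70, minutes = 22.583; 70 + 22.583/60 = 70.3763833
  N ⇒ keep positive
  Lon: degrees = first 3 digits = 178, minutes = 46.12393; 178 + 46.12393/60 = 178.7687322
  E → positive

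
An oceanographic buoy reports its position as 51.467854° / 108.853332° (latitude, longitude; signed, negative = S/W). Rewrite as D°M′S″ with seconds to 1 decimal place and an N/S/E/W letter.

51°28′4.3″ N, 108°51′12.0″ E

Lat: 0.467854° → 28.07124′; 0.07124 × 60 = 4.274″
Longitude: 0.853332° → 51.19992′; 0.19992 × 60 = 11.995″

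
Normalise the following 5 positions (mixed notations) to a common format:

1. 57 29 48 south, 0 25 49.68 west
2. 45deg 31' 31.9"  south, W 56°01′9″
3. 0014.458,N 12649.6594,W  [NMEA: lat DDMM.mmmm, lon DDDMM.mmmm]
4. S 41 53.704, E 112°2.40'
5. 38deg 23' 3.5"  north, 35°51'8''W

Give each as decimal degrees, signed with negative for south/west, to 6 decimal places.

Point 1:
  φ: 29′ + 48″ = 29.80000′; 57 + 29.80000/60 = 57.4966667
  S ⇒ negate
  λ: 0° + 25/60 + 49.68/3600 = 0 + 0.416667 + 0.013800 = 0.4304667
  W ⇒ negate
Point 2:
  Latitude: 45 + 31/60 + 31.9/3600 = 45.5255278
  S ⇒ negate
  λ: 1′ + 9″ = 1.15000′; 56 + 1.15000/60 = 56.0191667
  W ⇒ negate
Point 3:
  φ: split at 2 digits → 00° and 14.458′; 0 + 14.458/60 = 0.2409667
  N → positive
  Lon: split at 3 digits → 126° and 49.6594′; 126 + 49.6594/60 = 126.8276567
  W → negative
Point 4:
  Latitude: 41 + 53.704/60 = 41.8950667
  S → negative
  Longitude: 2.4′ = 0.040000°; total 112.0400000
  E → positive
Point 5:
  φ: 38 + 23/60 + 3.5/3600 = 38.3843056
  N ⇒ keep positive
  Longitude: 35 + 51/60 + 8/3600 = 35.8522222
  W → negative

1. -57.496667, -0.430467
2. -45.525528, -56.019167
3. 0.240967, -126.827657
4. -41.895067, 112.040000
5. 38.384306, -35.852222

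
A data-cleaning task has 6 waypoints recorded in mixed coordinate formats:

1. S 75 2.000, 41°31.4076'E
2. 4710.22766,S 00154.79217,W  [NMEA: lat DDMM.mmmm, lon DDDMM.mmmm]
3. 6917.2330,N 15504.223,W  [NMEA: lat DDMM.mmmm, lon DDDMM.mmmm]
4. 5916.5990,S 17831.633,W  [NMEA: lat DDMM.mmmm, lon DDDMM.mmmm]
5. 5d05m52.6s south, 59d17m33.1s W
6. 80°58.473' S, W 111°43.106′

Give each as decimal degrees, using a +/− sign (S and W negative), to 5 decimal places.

1. -75.03333, 41.52346
2. -47.17046, -1.91320
3. 69.28722, -155.07038
4. -59.27665, -178.52722
5. -5.09794, -59.29253
6. -80.97455, -111.71843

Point 1:
  Lat: 75 + 2/60 = 75.033333
  hemisphere S, so the sign is −
  Lon: 31.4076′ = 0.523460°; total 41.523460
  E → positive
Point 2:
  Latitude: split at 2 digits → 47° and 10.22766′; 47 + 10.22766/60 = 47.170461
  hemisphere S, so the sign is −
  Longitude: split at 3 digits → 001° and 54.79217′; 1 + 54.79217/60 = 1.913203
  W → negative
Point 3:
  φ: degrees = first 2 digits = 69, minutes = 17.233; 69 + 17.233/60 = 69.287217
  N → positive
  Lon: split at 3 digits → 155° and 4.223′; 155 + 4.223/60 = 155.070383
  W ⇒ negate
Point 4:
  Lat: degrees = first 2 digits = 59, minutes = 16.599; 59 + 16.599/60 = 59.276650
  S → negative
  Longitude: split at 3 digits → 178° and 31.633′; 178 + 31.633/60 = 178.527217
  W ⇒ negate
Point 5:
  φ: 5′ + 52.6″ = 5.87667′; 5 + 5.87667/60 = 5.097944
  hemisphere S, so the sign is −
  Lon: 17′ + 33.1″ = 17.55167′; 59 + 17.55167/60 = 59.292528
  W → negative
Point 6:
  φ: 80 + 58.473/60 = 80.974550
  S ⇒ negate
  λ: 43.106′ = 0.718433°; total 111.718433
  hemisphere W, so the sign is −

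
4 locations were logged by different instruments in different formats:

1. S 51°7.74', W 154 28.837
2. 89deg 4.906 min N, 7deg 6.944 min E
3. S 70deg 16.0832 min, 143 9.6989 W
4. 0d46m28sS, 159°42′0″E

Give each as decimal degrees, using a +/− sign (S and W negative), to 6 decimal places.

1. -51.129000, -154.480617
2. 89.081767, 7.115733
3. -70.268053, -143.161648
4. -0.774444, 159.700000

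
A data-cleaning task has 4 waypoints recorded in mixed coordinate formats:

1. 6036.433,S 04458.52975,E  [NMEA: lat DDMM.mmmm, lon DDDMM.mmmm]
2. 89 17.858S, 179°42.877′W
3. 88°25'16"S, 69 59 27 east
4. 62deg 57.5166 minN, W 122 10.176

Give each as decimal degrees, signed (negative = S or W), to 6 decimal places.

Point 1:
  φ: degrees = first 2 digits = 60, minutes = 36.433; 60 + 36.433/60 = 60.6072167
  hemisphere S, so the sign is −
  λ: split at 3 digits → 044° and 58.52975′; 44 + 58.52975/60 = 44.9754958
  E ⇒ keep positive
Point 2:
  φ: 89 + 17.858/60 = 89.2976333
  hemisphere S, so the sign is −
  Lon: 179 + 42.877/60 = 179.7146167
  W ⇒ negate
Point 3:
  Lat: 88 + 25/60 + 16/3600 = 88.4211111
  S → negative
  Lon: 69 + 59/60 + 27/3600 = 69.9908333
  E → positive
Point 4:
  Lat: 57.5166′ = 0.958610°; total 62.9586100
  N → positive
  λ: 122 + 10.176/60 = 122.1696000
  W ⇒ negate

1. -60.607217, 44.975496
2. -89.297633, -179.714617
3. -88.421111, 69.990833
4. 62.958610, -122.169600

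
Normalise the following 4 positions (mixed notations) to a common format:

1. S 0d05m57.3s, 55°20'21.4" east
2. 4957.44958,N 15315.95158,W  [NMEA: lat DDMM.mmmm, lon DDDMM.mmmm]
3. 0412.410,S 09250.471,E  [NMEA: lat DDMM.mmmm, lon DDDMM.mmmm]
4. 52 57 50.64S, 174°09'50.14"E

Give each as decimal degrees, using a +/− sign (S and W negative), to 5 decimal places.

Point 1:
  Latitude: 0 + 5/60 + 57.3/3600 = 0.099250
  S → negative
  λ: 55° + 20/60 + 21.4/3600 = 55 + 0.333333 + 0.005944 = 55.339278
  E ⇒ keep positive
Point 2:
  Latitude: split at 2 digits → 49° and 57.44958′; 49 + 57.44958/60 = 49.957493
  N → positive
  λ: degrees = first 3 digits = 153, minutes = 15.95158; 153 + 15.95158/60 = 153.265860
  hemisphere W, so the sign is −
Point 3:
  Latitude: split at 2 digits → 04° and 12.41′; 4 + 12.41/60 = 4.206833
  hemisphere S, so the sign is −
  λ: degrees = first 3 digits = 92, minutes = 50.471; 92 + 50.471/60 = 92.841183
  E → positive
Point 4:
  Latitude: 52 + 57/60 + 50.64/3600 = 52.964067
  hemisphere S, so the sign is −
  Longitude: 9′ + 50.14″ = 9.83567′; 174 + 9.83567/60 = 174.163928
  E ⇒ keep positive

1. -0.09925, 55.33928
2. 49.95749, -153.26586
3. -4.20683, 92.84118
4. -52.96407, 174.16393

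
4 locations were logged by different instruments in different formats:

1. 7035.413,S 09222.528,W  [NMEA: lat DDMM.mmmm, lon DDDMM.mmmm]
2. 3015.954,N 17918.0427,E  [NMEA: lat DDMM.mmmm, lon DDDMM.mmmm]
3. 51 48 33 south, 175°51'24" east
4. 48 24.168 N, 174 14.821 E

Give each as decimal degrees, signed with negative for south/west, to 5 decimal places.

1. -70.59022, -92.37547
2. 30.26590, 179.30071
3. -51.80917, 175.85667
4. 48.40280, 174.24702

Point 1:
  Lat: split at 2 digits → 70° and 35.413′; 70 + 35.413/60 = 70.590217
  hemisphere S, so the sign is −
  Lon: split at 3 digits → 092° and 22.528′; 92 + 22.528/60 = 92.375467
  W ⇒ negate
Point 2:
  φ: split at 2 digits → 30° and 15.954′; 30 + 15.954/60 = 30.265900
  N → positive
  Lon: degrees = first 3 digits = 179, minutes = 18.0427; 179 + 18.0427/60 = 179.300712
  E ⇒ keep positive
Point 3:
  Latitude: 48′ + 33″ = 48.55000′; 51 + 48.55000/60 = 51.809167
  S → negative
  λ: 175 + 51/60 + 24/3600 = 175.856667
  E ⇒ keep positive
Point 4:
  φ: 24.168′ = 0.402800°; total 48.402800
  N ⇒ keep positive
  Lon: 174 + 14.821/60 = 174.247017
  E ⇒ keep positive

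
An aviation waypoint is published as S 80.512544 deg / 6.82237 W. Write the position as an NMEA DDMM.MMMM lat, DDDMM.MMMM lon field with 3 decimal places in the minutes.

8030.753,S / 00649.342,W

φ: fractional part 0.512544 → 30.75264 minutes
Longitude: minutes = (6.822370 − 6) × 60 = 49.34220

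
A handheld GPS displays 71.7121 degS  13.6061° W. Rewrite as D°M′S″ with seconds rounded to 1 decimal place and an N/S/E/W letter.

71°42′43.6″ S, 13°36′22.0″ W

φ: whole degrees 71; 42.72600′ → 42′ and 43.560″
λ: whole degrees 13; 36.36600′ → 36′ and 21.960″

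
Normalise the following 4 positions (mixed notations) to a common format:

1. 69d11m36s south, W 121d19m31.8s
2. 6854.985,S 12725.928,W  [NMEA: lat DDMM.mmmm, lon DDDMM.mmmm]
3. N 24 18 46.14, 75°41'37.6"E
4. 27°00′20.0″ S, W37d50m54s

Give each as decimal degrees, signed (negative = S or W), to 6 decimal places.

Point 1:
  Lat: 69° + 11/60 + 36/3600 = 69 + 0.183333 + 0.010000 = 69.1933333
  S → negative
  Lon: 121 + 19/60 + 31.8/3600 = 121.3255000
  W ⇒ negate
Point 2:
  φ: split at 2 digits → 68° and 54.985′; 68 + 54.985/60 = 68.9164167
  S ⇒ negate
  λ: degrees = first 3 digits = 127, minutes = 25.928; 127 + 25.928/60 = 127.4321333
  W → negative
Point 3:
  Lat: 18′ + 46.14″ = 18.76900′; 24 + 18.76900/60 = 24.3128167
  N → positive
  Longitude: 75 + 41/60 + 37.6/3600 = 75.6937778
  E → positive
Point 4:
  Lat: 27 + 0/60 + 20/3600 = 27.0055556
  hemisphere S, so the sign is −
  Longitude: 37° + 50/60 + 54/3600 = 37 + 0.833333 + 0.015000 = 37.8483333
  hemisphere W, so the sign is −

1. -69.193333, -121.325500
2. -68.916417, -127.432133
3. 24.312817, 75.693778
4. -27.005556, -37.848333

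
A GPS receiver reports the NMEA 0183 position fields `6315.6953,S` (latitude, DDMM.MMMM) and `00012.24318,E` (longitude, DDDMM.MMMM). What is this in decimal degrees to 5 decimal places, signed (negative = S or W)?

Lat: degrees = first 2 digits = 63, minutes = 15.6953; 63 + 15.6953/60 = 63.261588
S → negative
Longitude: degrees = first 3 digits = 0, minutes = 12.24318; 0 + 12.24318/60 = 0.204053
E → positive

-63.26159, 0.20405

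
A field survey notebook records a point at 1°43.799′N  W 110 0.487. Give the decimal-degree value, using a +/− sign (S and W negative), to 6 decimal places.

φ: 1 + 43.799/60 = 1.7299833
N ⇒ keep positive
λ: 110 + 0.487/60 = 110.0081167
W ⇒ negate

1.729983, -110.008117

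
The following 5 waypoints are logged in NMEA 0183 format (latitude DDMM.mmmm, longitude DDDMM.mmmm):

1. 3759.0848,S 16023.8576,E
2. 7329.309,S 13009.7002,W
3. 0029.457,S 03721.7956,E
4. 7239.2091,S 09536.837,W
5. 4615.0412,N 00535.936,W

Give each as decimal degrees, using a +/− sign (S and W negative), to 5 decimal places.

Point 1:
  Latitude: split at 2 digits → 37° and 59.0848′; 37 + 59.0848/60 = 37.984747
  S → negative
  Lon: split at 3 digits → 160° and 23.8576′; 160 + 23.8576/60 = 160.397627
  E → positive
Point 2:
  Latitude: split at 2 digits → 73° and 29.309′; 73 + 29.309/60 = 73.488483
  hemisphere S, so the sign is −
  λ: split at 3 digits → 130° and 9.7002′; 130 + 9.7002/60 = 130.161670
  W ⇒ negate
Point 3:
  φ: degrees = first 2 digits = 0, minutes = 29.457; 0 + 29.457/60 = 0.490950
  S → negative
  Longitude: degrees = first 3 digits = 37, minutes = 21.7956; 37 + 21.7956/60 = 37.363260
  E ⇒ keep positive
Point 4:
  Lat: degrees = first 2 digits = 72, minutes = 39.2091; 72 + 39.2091/60 = 72.653485
  hemisphere S, so the sign is −
  λ: split at 3 digits → 095° and 36.837′; 95 + 36.837/60 = 95.613950
  W ⇒ negate
Point 5:
  Latitude: degrees = first 2 digits = 46, minutes = 15.0412; 46 + 15.0412/60 = 46.250687
  N → positive
  λ: degrees = first 3 digits = 5, minutes = 35.936; 5 + 35.936/60 = 5.598933
  W ⇒ negate

1. -37.98475, 160.39763
2. -73.48848, -130.16167
3. -0.49095, 37.36326
4. -72.65349, -95.61395
5. 46.25069, -5.59893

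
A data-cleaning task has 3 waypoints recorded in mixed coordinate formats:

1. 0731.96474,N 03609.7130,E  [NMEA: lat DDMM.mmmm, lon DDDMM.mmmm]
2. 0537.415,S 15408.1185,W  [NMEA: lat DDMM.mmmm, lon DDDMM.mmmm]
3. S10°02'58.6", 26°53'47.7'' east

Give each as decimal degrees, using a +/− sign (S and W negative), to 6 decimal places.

1. 7.532746, 36.161883
2. -5.623583, -154.135308
3. -10.049611, 26.896583

Point 1:
  Lat: degrees = first 2 digits = 7, minutes = 31.96474; 7 + 31.96474/60 = 7.5327457
  N → positive
  λ: split at 3 digits → 036° and 9.713′; 36 + 9.713/60 = 36.1618833
  E ⇒ keep positive
Point 2:
  Latitude: split at 2 digits → 05° and 37.415′; 5 + 37.415/60 = 5.6235833
  S ⇒ negate
  Longitude: degrees = first 3 digits = 154, minutes = 8.1185; 154 + 8.1185/60 = 154.1353083
  W → negative
Point 3:
  Lat: 10 + 2/60 + 58.6/3600 = 10.0496111
  S ⇒ negate
  Lon: 26° + 53/60 + 47.7/3600 = 26 + 0.883333 + 0.013250 = 26.8965833
  E → positive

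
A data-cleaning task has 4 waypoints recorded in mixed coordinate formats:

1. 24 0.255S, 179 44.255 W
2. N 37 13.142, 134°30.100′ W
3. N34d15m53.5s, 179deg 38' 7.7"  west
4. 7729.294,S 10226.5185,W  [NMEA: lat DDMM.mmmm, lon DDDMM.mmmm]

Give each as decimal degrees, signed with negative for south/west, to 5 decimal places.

1. -24.00425, -179.73758
2. 37.21903, -134.50167
3. 34.26486, -179.63547
4. -77.48823, -102.44198

Point 1:
  φ: 24 + 0.255/60 = 24.004250
  S ⇒ negate
  Longitude: 179 + 44.255/60 = 179.737583
  W ⇒ negate
Point 2:
  Lat: 13.142′ = 0.219033°; total 37.219033
  N ⇒ keep positive
  λ: 134 + 30.1/60 = 134.501667
  W ⇒ negate
Point 3:
  Lat: 34° + 15/60 + 53.5/3600 = 34 + 0.250000 + 0.014861 = 34.264861
  N → positive
  λ: 38′ + 7.7″ = 38.12833′; 179 + 38.12833/60 = 179.635472
  hemisphere W, so the sign is −
Point 4:
  φ: split at 2 digits → 77° and 29.294′; 77 + 29.294/60 = 77.488233
  S ⇒ negate
  λ: split at 3 digits → 102° and 26.5185′; 102 + 26.5185/60 = 102.441975
  W → negative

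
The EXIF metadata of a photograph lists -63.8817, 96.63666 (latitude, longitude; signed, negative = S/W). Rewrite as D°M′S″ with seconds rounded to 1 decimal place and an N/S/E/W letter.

63°52′54.1″ S, 96°38′12.0″ E

Latitude is negative → S; |value| = 63.881700
Latitude: 0.881700° → 52.90200′; 0.90200 × 60 = 54.120″
Lon: whole degrees 96; 38.19960′ → 38′ and 11.976″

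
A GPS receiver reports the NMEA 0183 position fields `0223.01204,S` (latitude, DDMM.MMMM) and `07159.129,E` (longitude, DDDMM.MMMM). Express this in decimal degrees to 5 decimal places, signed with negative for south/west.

-2.38353, 71.98548

Latitude: split at 2 digits → 02° and 23.01204′; 2 + 23.01204/60 = 2.383534
hemisphere S, so the sign is −
λ: degrees = first 3 digits = 71, minutes = 59.129; 71 + 59.129/60 = 71.985483
E → positive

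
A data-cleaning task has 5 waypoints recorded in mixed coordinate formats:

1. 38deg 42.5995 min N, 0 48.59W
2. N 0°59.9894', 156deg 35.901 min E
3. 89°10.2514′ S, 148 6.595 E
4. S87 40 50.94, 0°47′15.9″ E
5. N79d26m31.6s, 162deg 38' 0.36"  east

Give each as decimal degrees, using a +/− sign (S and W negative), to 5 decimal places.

1. 38.70999, -0.80983
2. 0.99982, 156.59835
3. -89.17086, 148.10992
4. -87.68082, 0.78775
5. 79.44211, 162.63343

Point 1:
  Latitude: 38 + 42.5995/60 = 38.709992
  N ⇒ keep positive
  Longitude: 48.59′ = 0.809833°; total 0.809833
  hemisphere W, so the sign is −
Point 2:
  Lat: 0 + 59.9894/60 = 0.999823
  N ⇒ keep positive
  Lon: 35.901′ = 0.598350°; total 156.598350
  E → positive
Point 3:
  Lat: 10.2514′ = 0.170857°; total 89.170857
  hemisphere S, so the sign is −
  λ: 148 + 6.595/60 = 148.109917
  E → positive
Point 4:
  Latitude: 87 + 40/60 + 50.94/3600 = 87.680817
  S → negative
  Lon: 0° + 47/60 + 15.9/3600 = 0 + 0.783333 + 0.004417 = 0.787750
  E → positive
Point 5:
  Lat: 79 + 26/60 + 31.6/3600 = 79.442111
  N → positive
  λ: 162° + 38/60 + 0.36/3600 = 162 + 0.633333 + 0.000100 = 162.633433
  E → positive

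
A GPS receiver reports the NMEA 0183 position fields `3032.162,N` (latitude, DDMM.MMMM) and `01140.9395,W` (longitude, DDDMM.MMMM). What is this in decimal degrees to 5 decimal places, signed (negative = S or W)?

30.53603, -11.68233

Latitude: degrees = first 2 digits = 30, minutes = 32.162; 30 + 32.162/60 = 30.536033
N ⇒ keep positive
λ: split at 3 digits → 011° and 40.9395′; 11 + 40.9395/60 = 11.682325
hemisphere W, so the sign is −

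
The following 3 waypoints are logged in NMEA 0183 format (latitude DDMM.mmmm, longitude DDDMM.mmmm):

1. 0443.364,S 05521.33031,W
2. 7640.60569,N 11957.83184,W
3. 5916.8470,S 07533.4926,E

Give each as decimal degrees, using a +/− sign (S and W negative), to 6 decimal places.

Point 1:
  φ: degrees = first 2 digits = 4, minutes = 43.364; 4 + 43.364/60 = 4.7227333
  hemisphere S, so the sign is −
  Longitude: degrees = first 3 digits = 55, minutes = 21.33031; 55 + 21.33031/60 = 55.3555052
  W ⇒ negate
Point 2:
  Lat: split at 2 digits → 76° and 40.60569′; 76 + 40.60569/60 = 76.6767615
  N ⇒ keep positive
  λ: degrees = first 3 digits = 119, minutes = 57.83184; 119 + 57.83184/60 = 119.9638640
  W → negative
Point 3:
  Latitude: split at 2 digits → 59° and 16.847′; 59 + 16.847/60 = 59.2807833
  S → negative
  Lon: split at 3 digits → 075° and 33.4926′; 75 + 33.4926/60 = 75.5582100
  E ⇒ keep positive

1. -4.722733, -55.355505
2. 76.676762, -119.963864
3. -59.280783, 75.558210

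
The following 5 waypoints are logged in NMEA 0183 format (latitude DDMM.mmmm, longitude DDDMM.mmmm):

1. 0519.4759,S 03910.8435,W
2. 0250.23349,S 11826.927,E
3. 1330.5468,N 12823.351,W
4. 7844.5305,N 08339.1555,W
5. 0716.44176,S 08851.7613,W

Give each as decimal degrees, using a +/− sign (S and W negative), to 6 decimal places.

Point 1:
  Latitude: split at 2 digits → 05° and 19.4759′; 5 + 19.4759/60 = 5.3245983
  S ⇒ negate
  Lon: degrees = first 3 digits = 39, minutes = 10.8435; 39 + 10.8435/60 = 39.1807250
  W → negative
Point 2:
  Lat: split at 2 digits → 02° and 50.23349′; 2 + 50.23349/60 = 2.8372248
  S ⇒ negate
  Longitude: degrees = first 3 digits = 118, minutes = 26.927; 118 + 26.927/60 = 118.4487833
  E → positive
Point 3:
  Latitude: split at 2 digits → 13° and 30.5468′; 13 + 30.5468/60 = 13.5091133
  N ⇒ keep positive
  Longitude: degrees = first 3 digits = 128, minutes = 23.351; 128 + 23.351/60 = 128.3891833
  W ⇒ negate
Point 4:
  φ: degrees = first 2 digits = 78, minutes = 44.5305; 78 + 44.5305/60 = 78.7421750
  N ⇒ keep positive
  Longitude: degrees = first 3 digits = 83, minutes = 39.1555; 83 + 39.1555/60 = 83.6525917
  W ⇒ negate
Point 5:
  Latitude: degrees = first 2 digits = 7, minutes = 16.44176; 7 + 16.44176/60 = 7.2740293
  S ⇒ negate
  Longitude: split at 3 digits → 088° and 51.7613′; 88 + 51.7613/60 = 88.8626883
  W ⇒ negate

1. -5.324598, -39.180725
2. -2.837225, 118.448783
3. 13.509113, -128.389183
4. 78.742175, -83.652592
5. -7.274029, -88.862688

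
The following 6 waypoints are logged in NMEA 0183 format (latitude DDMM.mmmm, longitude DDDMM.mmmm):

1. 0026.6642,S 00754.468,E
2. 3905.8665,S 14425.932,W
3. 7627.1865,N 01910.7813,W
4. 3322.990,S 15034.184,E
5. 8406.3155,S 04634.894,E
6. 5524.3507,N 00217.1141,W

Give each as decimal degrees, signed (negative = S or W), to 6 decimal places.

1. -0.444403, 7.907800
2. -39.097775, -144.432200
3. 76.453108, -19.179688
4. -33.383167, 150.569733
5. -84.105258, 46.581567
6. 55.405845, -2.285235

Point 1:
  Lat: degrees = first 2 digits = 0, minutes = 26.6642; 0 + 26.6642/60 = 0.4444033
  S → negative
  Lon: split at 3 digits → 007° and 54.468′; 7 + 54.468/60 = 7.9078000
  E → positive
Point 2:
  φ: degrees = first 2 digits = 39, minutes = 5.8665; 39 + 5.8665/60 = 39.0977750
  hemisphere S, so the sign is −
  Longitude: degrees = first 3 digits = 144, minutes = 25.932; 144 + 25.932/60 = 144.4322000
  W ⇒ negate
Point 3:
  Lat: split at 2 digits → 76° and 27.1865′; 76 + 27.1865/60 = 76.4531083
  N → positive
  λ: split at 3 digits → 019° and 10.7813′; 19 + 10.7813/60 = 19.1796883
  W → negative
Point 4:
  Latitude: split at 2 digits → 33° and 22.99′; 33 + 22.99/60 = 33.3831667
  hemisphere S, so the sign is −
  Longitude: split at 3 digits → 150° and 34.184′; 150 + 34.184/60 = 150.5697333
  E → positive
Point 5:
  Lat: split at 2 digits → 84° and 6.3155′; 84 + 6.3155/60 = 84.1052583
  S → negative
  Longitude: degrees = first 3 digits = 46, minutes = 34.894; 46 + 34.894/60 = 46.5815667
  E ⇒ keep positive
Point 6:
  Lat: degrees = first 2 digits = 55, minutes = 24.3507; 55 + 24.3507/60 = 55.4058450
  N ⇒ keep positive
  Lon: split at 3 digits → 002° and 17.1141′; 2 + 17.1141/60 = 2.2852350
  W → negative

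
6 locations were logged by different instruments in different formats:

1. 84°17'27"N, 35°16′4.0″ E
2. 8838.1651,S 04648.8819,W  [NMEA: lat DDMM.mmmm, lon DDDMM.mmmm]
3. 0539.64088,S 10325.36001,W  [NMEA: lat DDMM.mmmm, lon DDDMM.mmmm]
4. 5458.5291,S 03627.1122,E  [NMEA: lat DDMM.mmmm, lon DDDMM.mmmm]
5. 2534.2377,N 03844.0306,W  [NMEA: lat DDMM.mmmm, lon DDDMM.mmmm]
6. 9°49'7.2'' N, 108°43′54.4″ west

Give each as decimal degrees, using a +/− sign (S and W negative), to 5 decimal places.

Point 1:
  Lat: 17′ + 27″ = 17.45000′; 84 + 17.45000/60 = 84.290833
  N → positive
  Lon: 16′ + 4″ = 16.06667′; 35 + 16.06667/60 = 35.267778
  E → positive
Point 2:
  Latitude: degrees = first 2 digits = 88, minutes = 38.1651; 88 + 38.1651/60 = 88.636085
  S ⇒ negate
  Longitude: split at 3 digits → 046° and 48.8819′; 46 + 48.8819/60 = 46.814698
  W ⇒ negate
Point 3:
  Latitude: split at 2 digits → 05° and 39.64088′; 5 + 39.64088/60 = 5.660681
  S ⇒ negate
  λ: split at 3 digits → 103° and 25.36001′; 103 + 25.36001/60 = 103.422667
  hemisphere W, so the sign is −
Point 4:
  φ: split at 2 digits → 54° and 58.5291′; 54 + 58.5291/60 = 54.975485
  S → negative
  λ: split at 3 digits → 036° and 27.1122′; 36 + 27.1122/60 = 36.451870
  E → positive
Point 5:
  φ: split at 2 digits → 25° and 34.2377′; 25 + 34.2377/60 = 25.570628
  N → positive
  Longitude: split at 3 digits → 038° and 44.0306′; 38 + 44.0306/60 = 38.733843
  W → negative
Point 6:
  Lat: 9° + 49/60 + 7.2/3600 = 9 + 0.816667 + 0.002000 = 9.818667
  N → positive
  Lon: 108° + 43/60 + 54.4/3600 = 108 + 0.716667 + 0.015111 = 108.731778
  hemisphere W, so the sign is −

1. 84.29083, 35.26778
2. -88.63609, -46.81470
3. -5.66068, -103.42267
4. -54.97549, 36.45187
5. 25.57063, -38.73384
6. 9.81867, -108.73178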